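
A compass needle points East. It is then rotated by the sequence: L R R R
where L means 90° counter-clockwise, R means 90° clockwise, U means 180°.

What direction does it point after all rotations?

Answer: Final heading: West

Derivation:
Start: East
  L (left (90° counter-clockwise)) -> North
  R (right (90° clockwise)) -> East
  R (right (90° clockwise)) -> South
  R (right (90° clockwise)) -> West
Final: West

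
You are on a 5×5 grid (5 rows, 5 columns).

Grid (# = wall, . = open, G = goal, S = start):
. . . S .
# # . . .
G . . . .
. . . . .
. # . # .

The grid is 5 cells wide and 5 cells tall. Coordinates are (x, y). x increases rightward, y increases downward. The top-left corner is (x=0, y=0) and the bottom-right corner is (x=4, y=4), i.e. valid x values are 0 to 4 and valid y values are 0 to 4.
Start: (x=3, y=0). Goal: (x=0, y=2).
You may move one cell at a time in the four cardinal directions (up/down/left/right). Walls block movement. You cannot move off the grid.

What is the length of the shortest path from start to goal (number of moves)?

Answer: Shortest path length: 5

Derivation:
BFS from (x=3, y=0) until reaching (x=0, y=2):
  Distance 0: (x=3, y=0)
  Distance 1: (x=2, y=0), (x=4, y=0), (x=3, y=1)
  Distance 2: (x=1, y=0), (x=2, y=1), (x=4, y=1), (x=3, y=2)
  Distance 3: (x=0, y=0), (x=2, y=2), (x=4, y=2), (x=3, y=3)
  Distance 4: (x=1, y=2), (x=2, y=3), (x=4, y=3)
  Distance 5: (x=0, y=2), (x=1, y=3), (x=2, y=4), (x=4, y=4)  <- goal reached here
One shortest path (5 moves): (x=3, y=0) -> (x=2, y=0) -> (x=2, y=1) -> (x=2, y=2) -> (x=1, y=2) -> (x=0, y=2)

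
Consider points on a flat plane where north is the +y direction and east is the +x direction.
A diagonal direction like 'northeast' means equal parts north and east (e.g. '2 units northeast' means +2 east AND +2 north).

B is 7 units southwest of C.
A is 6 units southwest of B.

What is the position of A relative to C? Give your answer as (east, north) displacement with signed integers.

Place C at the origin (east=0, north=0).
  B is 7 units southwest of C: delta (east=-7, north=-7); B at (east=-7, north=-7).
  A is 6 units southwest of B: delta (east=-6, north=-6); A at (east=-13, north=-13).
Therefore A relative to C: (east=-13, north=-13).

Answer: A is at (east=-13, north=-13) relative to C.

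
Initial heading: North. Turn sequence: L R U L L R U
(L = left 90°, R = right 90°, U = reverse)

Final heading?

Start: North
  L (left (90° counter-clockwise)) -> West
  R (right (90° clockwise)) -> North
  U (U-turn (180°)) -> South
  L (left (90° counter-clockwise)) -> East
  L (left (90° counter-clockwise)) -> North
  R (right (90° clockwise)) -> East
  U (U-turn (180°)) -> West
Final: West

Answer: Final heading: West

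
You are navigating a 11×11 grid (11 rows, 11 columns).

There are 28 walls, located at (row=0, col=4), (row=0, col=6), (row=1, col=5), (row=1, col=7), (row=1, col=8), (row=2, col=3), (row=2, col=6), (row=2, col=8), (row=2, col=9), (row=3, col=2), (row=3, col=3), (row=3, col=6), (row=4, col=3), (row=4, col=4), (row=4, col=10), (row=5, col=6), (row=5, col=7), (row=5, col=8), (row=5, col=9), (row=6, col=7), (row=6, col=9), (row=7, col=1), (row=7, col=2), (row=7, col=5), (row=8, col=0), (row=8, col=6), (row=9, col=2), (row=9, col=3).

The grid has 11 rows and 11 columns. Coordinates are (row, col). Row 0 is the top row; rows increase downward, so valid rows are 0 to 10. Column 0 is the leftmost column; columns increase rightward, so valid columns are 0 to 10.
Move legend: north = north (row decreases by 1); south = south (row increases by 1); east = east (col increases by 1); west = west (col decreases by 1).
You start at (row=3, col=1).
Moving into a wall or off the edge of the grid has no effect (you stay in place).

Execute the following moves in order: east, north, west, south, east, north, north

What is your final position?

Start: (row=3, col=1)
  east (east): blocked, stay at (row=3, col=1)
  north (north): (row=3, col=1) -> (row=2, col=1)
  west (west): (row=2, col=1) -> (row=2, col=0)
  south (south): (row=2, col=0) -> (row=3, col=0)
  east (east): (row=3, col=0) -> (row=3, col=1)
  north (north): (row=3, col=1) -> (row=2, col=1)
  north (north): (row=2, col=1) -> (row=1, col=1)
Final: (row=1, col=1)

Answer: Final position: (row=1, col=1)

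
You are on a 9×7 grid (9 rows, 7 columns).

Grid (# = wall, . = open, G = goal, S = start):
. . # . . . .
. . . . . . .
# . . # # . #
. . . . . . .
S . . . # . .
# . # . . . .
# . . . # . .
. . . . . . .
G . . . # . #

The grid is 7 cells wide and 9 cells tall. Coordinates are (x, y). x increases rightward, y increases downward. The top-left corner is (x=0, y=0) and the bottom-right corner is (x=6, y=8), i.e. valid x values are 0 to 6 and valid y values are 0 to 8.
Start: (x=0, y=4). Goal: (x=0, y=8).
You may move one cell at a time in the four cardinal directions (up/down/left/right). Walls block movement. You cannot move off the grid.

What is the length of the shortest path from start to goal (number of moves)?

BFS from (x=0, y=4) until reaching (x=0, y=8):
  Distance 0: (x=0, y=4)
  Distance 1: (x=0, y=3), (x=1, y=4)
  Distance 2: (x=1, y=3), (x=2, y=4), (x=1, y=5)
  Distance 3: (x=1, y=2), (x=2, y=3), (x=3, y=4), (x=1, y=6)
  Distance 4: (x=1, y=1), (x=2, y=2), (x=3, y=3), (x=3, y=5), (x=2, y=6), (x=1, y=7)
  Distance 5: (x=1, y=0), (x=0, y=1), (x=2, y=1), (x=4, y=3), (x=4, y=5), (x=3, y=6), (x=0, y=7), (x=2, y=7), (x=1, y=8)
  Distance 6: (x=0, y=0), (x=3, y=1), (x=5, y=3), (x=5, y=5), (x=3, y=7), (x=0, y=8), (x=2, y=8)  <- goal reached here
One shortest path (6 moves): (x=0, y=4) -> (x=1, y=4) -> (x=1, y=5) -> (x=1, y=6) -> (x=1, y=7) -> (x=0, y=7) -> (x=0, y=8)

Answer: Shortest path length: 6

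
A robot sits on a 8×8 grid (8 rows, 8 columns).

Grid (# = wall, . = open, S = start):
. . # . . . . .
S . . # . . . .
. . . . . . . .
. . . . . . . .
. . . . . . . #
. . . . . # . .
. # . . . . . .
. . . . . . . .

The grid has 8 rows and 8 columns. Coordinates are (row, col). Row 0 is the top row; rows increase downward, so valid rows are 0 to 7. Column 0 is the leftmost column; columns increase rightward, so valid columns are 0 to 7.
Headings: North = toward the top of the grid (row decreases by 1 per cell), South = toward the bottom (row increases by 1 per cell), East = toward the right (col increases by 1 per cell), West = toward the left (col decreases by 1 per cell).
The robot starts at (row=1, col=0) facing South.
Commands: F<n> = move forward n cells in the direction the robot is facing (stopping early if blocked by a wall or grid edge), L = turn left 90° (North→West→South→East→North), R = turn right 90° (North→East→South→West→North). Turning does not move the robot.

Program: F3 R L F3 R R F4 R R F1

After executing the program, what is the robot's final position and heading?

Start: (row=1, col=0), facing South
  F3: move forward 3, now at (row=4, col=0)
  R: turn right, now facing West
  L: turn left, now facing South
  F3: move forward 3, now at (row=7, col=0)
  R: turn right, now facing West
  R: turn right, now facing North
  F4: move forward 4, now at (row=3, col=0)
  R: turn right, now facing East
  R: turn right, now facing South
  F1: move forward 1, now at (row=4, col=0)
Final: (row=4, col=0), facing South

Answer: Final position: (row=4, col=0), facing South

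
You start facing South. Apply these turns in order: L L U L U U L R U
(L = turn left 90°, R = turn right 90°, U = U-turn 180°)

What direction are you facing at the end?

Answer: Final heading: West

Derivation:
Start: South
  L (left (90° counter-clockwise)) -> East
  L (left (90° counter-clockwise)) -> North
  U (U-turn (180°)) -> South
  L (left (90° counter-clockwise)) -> East
  U (U-turn (180°)) -> West
  U (U-turn (180°)) -> East
  L (left (90° counter-clockwise)) -> North
  R (right (90° clockwise)) -> East
  U (U-turn (180°)) -> West
Final: West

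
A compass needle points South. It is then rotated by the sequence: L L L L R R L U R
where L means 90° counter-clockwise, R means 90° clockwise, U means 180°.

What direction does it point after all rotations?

Start: South
  L (left (90° counter-clockwise)) -> East
  L (left (90° counter-clockwise)) -> North
  L (left (90° counter-clockwise)) -> West
  L (left (90° counter-clockwise)) -> South
  R (right (90° clockwise)) -> West
  R (right (90° clockwise)) -> North
  L (left (90° counter-clockwise)) -> West
  U (U-turn (180°)) -> East
  R (right (90° clockwise)) -> South
Final: South

Answer: Final heading: South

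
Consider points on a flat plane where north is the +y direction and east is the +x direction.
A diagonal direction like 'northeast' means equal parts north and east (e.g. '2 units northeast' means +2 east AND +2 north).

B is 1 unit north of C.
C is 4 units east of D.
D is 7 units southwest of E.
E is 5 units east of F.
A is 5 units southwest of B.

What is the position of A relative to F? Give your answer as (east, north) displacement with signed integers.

Answer: A is at (east=-3, north=-11) relative to F.

Derivation:
Place F at the origin (east=0, north=0).
  E is 5 units east of F: delta (east=+5, north=+0); E at (east=5, north=0).
  D is 7 units southwest of E: delta (east=-7, north=-7); D at (east=-2, north=-7).
  C is 4 units east of D: delta (east=+4, north=+0); C at (east=2, north=-7).
  B is 1 unit north of C: delta (east=+0, north=+1); B at (east=2, north=-6).
  A is 5 units southwest of B: delta (east=-5, north=-5); A at (east=-3, north=-11).
Therefore A relative to F: (east=-3, north=-11).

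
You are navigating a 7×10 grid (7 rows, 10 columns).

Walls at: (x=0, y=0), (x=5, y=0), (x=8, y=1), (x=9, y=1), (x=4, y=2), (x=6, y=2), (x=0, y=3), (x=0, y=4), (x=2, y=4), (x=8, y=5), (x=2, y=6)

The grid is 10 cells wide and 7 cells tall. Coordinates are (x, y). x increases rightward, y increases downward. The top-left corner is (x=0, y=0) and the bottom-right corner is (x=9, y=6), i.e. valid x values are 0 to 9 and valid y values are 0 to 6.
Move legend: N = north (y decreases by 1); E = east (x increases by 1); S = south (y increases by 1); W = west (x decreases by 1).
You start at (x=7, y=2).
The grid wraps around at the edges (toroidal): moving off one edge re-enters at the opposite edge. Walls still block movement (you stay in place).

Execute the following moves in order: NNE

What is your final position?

Answer: Final position: (x=8, y=0)

Derivation:
Start: (x=7, y=2)
  N (north): (x=7, y=2) -> (x=7, y=1)
  N (north): (x=7, y=1) -> (x=7, y=0)
  E (east): (x=7, y=0) -> (x=8, y=0)
Final: (x=8, y=0)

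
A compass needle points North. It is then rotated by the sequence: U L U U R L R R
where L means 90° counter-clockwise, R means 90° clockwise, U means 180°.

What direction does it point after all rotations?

Answer: Final heading: West

Derivation:
Start: North
  U (U-turn (180°)) -> South
  L (left (90° counter-clockwise)) -> East
  U (U-turn (180°)) -> West
  U (U-turn (180°)) -> East
  R (right (90° clockwise)) -> South
  L (left (90° counter-clockwise)) -> East
  R (right (90° clockwise)) -> South
  R (right (90° clockwise)) -> West
Final: West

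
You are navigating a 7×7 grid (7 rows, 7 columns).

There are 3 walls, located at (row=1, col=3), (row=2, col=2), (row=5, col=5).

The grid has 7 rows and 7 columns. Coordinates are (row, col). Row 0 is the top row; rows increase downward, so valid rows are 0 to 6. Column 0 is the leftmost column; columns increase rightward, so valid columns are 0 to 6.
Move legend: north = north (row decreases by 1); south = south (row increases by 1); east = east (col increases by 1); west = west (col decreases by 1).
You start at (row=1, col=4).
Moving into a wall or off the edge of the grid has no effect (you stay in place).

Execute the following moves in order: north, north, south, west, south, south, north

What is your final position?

Start: (row=1, col=4)
  north (north): (row=1, col=4) -> (row=0, col=4)
  north (north): blocked, stay at (row=0, col=4)
  south (south): (row=0, col=4) -> (row=1, col=4)
  west (west): blocked, stay at (row=1, col=4)
  south (south): (row=1, col=4) -> (row=2, col=4)
  south (south): (row=2, col=4) -> (row=3, col=4)
  north (north): (row=3, col=4) -> (row=2, col=4)
Final: (row=2, col=4)

Answer: Final position: (row=2, col=4)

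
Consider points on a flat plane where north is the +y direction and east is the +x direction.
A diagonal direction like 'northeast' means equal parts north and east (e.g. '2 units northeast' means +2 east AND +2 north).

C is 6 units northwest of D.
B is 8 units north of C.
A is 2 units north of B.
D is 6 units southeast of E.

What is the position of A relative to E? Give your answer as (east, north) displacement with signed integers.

Answer: A is at (east=0, north=10) relative to E.

Derivation:
Place E at the origin (east=0, north=0).
  D is 6 units southeast of E: delta (east=+6, north=-6); D at (east=6, north=-6).
  C is 6 units northwest of D: delta (east=-6, north=+6); C at (east=0, north=0).
  B is 8 units north of C: delta (east=+0, north=+8); B at (east=0, north=8).
  A is 2 units north of B: delta (east=+0, north=+2); A at (east=0, north=10).
Therefore A relative to E: (east=0, north=10).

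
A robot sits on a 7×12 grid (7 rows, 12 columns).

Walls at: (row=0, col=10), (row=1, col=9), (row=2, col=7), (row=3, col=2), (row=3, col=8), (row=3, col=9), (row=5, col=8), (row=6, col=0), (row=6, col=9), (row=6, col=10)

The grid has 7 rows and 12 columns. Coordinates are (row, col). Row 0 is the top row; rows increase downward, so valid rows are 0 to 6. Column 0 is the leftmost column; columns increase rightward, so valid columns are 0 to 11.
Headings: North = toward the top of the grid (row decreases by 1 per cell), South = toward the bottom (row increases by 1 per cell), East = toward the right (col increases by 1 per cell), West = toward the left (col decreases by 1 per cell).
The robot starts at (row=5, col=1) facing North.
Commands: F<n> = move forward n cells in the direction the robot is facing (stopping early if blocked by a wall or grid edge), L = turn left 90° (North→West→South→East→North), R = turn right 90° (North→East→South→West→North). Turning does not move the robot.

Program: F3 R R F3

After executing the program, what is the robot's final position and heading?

Answer: Final position: (row=5, col=1), facing South

Derivation:
Start: (row=5, col=1), facing North
  F3: move forward 3, now at (row=2, col=1)
  R: turn right, now facing East
  R: turn right, now facing South
  F3: move forward 3, now at (row=5, col=1)
Final: (row=5, col=1), facing South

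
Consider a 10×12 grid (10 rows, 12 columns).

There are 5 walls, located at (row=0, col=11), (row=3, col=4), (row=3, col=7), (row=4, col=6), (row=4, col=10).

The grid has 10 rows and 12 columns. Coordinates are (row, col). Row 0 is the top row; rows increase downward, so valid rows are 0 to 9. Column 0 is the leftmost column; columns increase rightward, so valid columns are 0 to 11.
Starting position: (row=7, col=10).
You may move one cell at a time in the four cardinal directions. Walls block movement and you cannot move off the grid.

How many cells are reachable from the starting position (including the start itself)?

Answer: Reachable cells: 115

Derivation:
BFS flood-fill from (row=7, col=10):
  Distance 0: (row=7, col=10)
  Distance 1: (row=6, col=10), (row=7, col=9), (row=7, col=11), (row=8, col=10)
  Distance 2: (row=5, col=10), (row=6, col=9), (row=6, col=11), (row=7, col=8), (row=8, col=9), (row=8, col=11), (row=9, col=10)
  Distance 3: (row=5, col=9), (row=5, col=11), (row=6, col=8), (row=7, col=7), (row=8, col=8), (row=9, col=9), (row=9, col=11)
  Distance 4: (row=4, col=9), (row=4, col=11), (row=5, col=8), (row=6, col=7), (row=7, col=6), (row=8, col=7), (row=9, col=8)
  Distance 5: (row=3, col=9), (row=3, col=11), (row=4, col=8), (row=5, col=7), (row=6, col=6), (row=7, col=5), (row=8, col=6), (row=9, col=7)
  Distance 6: (row=2, col=9), (row=2, col=11), (row=3, col=8), (row=3, col=10), (row=4, col=7), (row=5, col=6), (row=6, col=5), (row=7, col=4), (row=8, col=5), (row=9, col=6)
  Distance 7: (row=1, col=9), (row=1, col=11), (row=2, col=8), (row=2, col=10), (row=5, col=5), (row=6, col=4), (row=7, col=3), (row=8, col=4), (row=9, col=5)
  Distance 8: (row=0, col=9), (row=1, col=8), (row=1, col=10), (row=2, col=7), (row=4, col=5), (row=5, col=4), (row=6, col=3), (row=7, col=2), (row=8, col=3), (row=9, col=4)
  Distance 9: (row=0, col=8), (row=0, col=10), (row=1, col=7), (row=2, col=6), (row=3, col=5), (row=4, col=4), (row=5, col=3), (row=6, col=2), (row=7, col=1), (row=8, col=2), (row=9, col=3)
  Distance 10: (row=0, col=7), (row=1, col=6), (row=2, col=5), (row=3, col=6), (row=4, col=3), (row=5, col=2), (row=6, col=1), (row=7, col=0), (row=8, col=1), (row=9, col=2)
  Distance 11: (row=0, col=6), (row=1, col=5), (row=2, col=4), (row=3, col=3), (row=4, col=2), (row=5, col=1), (row=6, col=0), (row=8, col=0), (row=9, col=1)
  Distance 12: (row=0, col=5), (row=1, col=4), (row=2, col=3), (row=3, col=2), (row=4, col=1), (row=5, col=0), (row=9, col=0)
  Distance 13: (row=0, col=4), (row=1, col=3), (row=2, col=2), (row=3, col=1), (row=4, col=0)
  Distance 14: (row=0, col=3), (row=1, col=2), (row=2, col=1), (row=3, col=0)
  Distance 15: (row=0, col=2), (row=1, col=1), (row=2, col=0)
  Distance 16: (row=0, col=1), (row=1, col=0)
  Distance 17: (row=0, col=0)
Total reachable: 115 (grid has 115 open cells total)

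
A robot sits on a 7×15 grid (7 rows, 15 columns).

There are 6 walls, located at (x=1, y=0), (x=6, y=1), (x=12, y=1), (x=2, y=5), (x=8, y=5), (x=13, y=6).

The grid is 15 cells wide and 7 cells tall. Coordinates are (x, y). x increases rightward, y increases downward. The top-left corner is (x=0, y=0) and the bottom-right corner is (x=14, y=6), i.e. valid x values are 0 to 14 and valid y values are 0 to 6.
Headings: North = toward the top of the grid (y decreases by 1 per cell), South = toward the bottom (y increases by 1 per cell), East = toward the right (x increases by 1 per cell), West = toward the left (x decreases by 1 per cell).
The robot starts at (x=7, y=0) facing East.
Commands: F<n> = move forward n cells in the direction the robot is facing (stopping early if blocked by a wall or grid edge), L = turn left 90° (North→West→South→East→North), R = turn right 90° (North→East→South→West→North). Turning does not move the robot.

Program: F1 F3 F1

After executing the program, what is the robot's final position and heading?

Start: (x=7, y=0), facing East
  F1: move forward 1, now at (x=8, y=0)
  F3: move forward 3, now at (x=11, y=0)
  F1: move forward 1, now at (x=12, y=0)
Final: (x=12, y=0), facing East

Answer: Final position: (x=12, y=0), facing East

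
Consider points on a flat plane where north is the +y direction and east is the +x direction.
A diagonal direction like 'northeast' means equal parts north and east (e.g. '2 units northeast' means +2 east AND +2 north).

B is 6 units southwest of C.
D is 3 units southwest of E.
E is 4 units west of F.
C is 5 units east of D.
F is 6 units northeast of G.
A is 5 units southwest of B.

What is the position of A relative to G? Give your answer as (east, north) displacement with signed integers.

Answer: A is at (east=-7, north=-8) relative to G.

Derivation:
Place G at the origin (east=0, north=0).
  F is 6 units northeast of G: delta (east=+6, north=+6); F at (east=6, north=6).
  E is 4 units west of F: delta (east=-4, north=+0); E at (east=2, north=6).
  D is 3 units southwest of E: delta (east=-3, north=-3); D at (east=-1, north=3).
  C is 5 units east of D: delta (east=+5, north=+0); C at (east=4, north=3).
  B is 6 units southwest of C: delta (east=-6, north=-6); B at (east=-2, north=-3).
  A is 5 units southwest of B: delta (east=-5, north=-5); A at (east=-7, north=-8).
Therefore A relative to G: (east=-7, north=-8).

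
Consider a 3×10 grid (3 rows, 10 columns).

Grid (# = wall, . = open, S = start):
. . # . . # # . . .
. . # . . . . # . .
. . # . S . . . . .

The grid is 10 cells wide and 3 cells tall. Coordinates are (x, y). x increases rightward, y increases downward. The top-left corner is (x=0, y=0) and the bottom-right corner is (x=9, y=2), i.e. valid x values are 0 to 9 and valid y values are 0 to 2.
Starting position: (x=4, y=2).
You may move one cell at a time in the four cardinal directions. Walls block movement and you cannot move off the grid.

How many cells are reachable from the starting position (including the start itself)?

BFS flood-fill from (x=4, y=2):
  Distance 0: (x=4, y=2)
  Distance 1: (x=4, y=1), (x=3, y=2), (x=5, y=2)
  Distance 2: (x=4, y=0), (x=3, y=1), (x=5, y=1), (x=6, y=2)
  Distance 3: (x=3, y=0), (x=6, y=1), (x=7, y=2)
  Distance 4: (x=8, y=2)
  Distance 5: (x=8, y=1), (x=9, y=2)
  Distance 6: (x=8, y=0), (x=9, y=1)
  Distance 7: (x=7, y=0), (x=9, y=0)
Total reachable: 18 (grid has 24 open cells total)

Answer: Reachable cells: 18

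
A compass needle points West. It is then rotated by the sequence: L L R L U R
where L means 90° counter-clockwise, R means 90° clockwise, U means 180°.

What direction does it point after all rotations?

Answer: Final heading: North

Derivation:
Start: West
  L (left (90° counter-clockwise)) -> South
  L (left (90° counter-clockwise)) -> East
  R (right (90° clockwise)) -> South
  L (left (90° counter-clockwise)) -> East
  U (U-turn (180°)) -> West
  R (right (90° clockwise)) -> North
Final: North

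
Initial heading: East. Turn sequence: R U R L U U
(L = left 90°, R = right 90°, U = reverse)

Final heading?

Start: East
  R (right (90° clockwise)) -> South
  U (U-turn (180°)) -> North
  R (right (90° clockwise)) -> East
  L (left (90° counter-clockwise)) -> North
  U (U-turn (180°)) -> South
  U (U-turn (180°)) -> North
Final: North

Answer: Final heading: North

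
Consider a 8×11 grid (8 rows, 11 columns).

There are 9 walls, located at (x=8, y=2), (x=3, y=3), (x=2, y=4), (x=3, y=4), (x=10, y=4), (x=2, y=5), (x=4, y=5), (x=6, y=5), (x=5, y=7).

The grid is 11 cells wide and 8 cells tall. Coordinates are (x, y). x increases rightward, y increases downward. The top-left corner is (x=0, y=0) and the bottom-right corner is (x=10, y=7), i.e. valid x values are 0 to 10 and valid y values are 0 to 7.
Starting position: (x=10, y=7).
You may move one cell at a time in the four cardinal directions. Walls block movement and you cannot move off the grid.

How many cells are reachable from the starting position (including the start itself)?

Answer: Reachable cells: 79

Derivation:
BFS flood-fill from (x=10, y=7):
  Distance 0: (x=10, y=7)
  Distance 1: (x=10, y=6), (x=9, y=7)
  Distance 2: (x=10, y=5), (x=9, y=6), (x=8, y=7)
  Distance 3: (x=9, y=5), (x=8, y=6), (x=7, y=7)
  Distance 4: (x=9, y=4), (x=8, y=5), (x=7, y=6), (x=6, y=7)
  Distance 5: (x=9, y=3), (x=8, y=4), (x=7, y=5), (x=6, y=6)
  Distance 6: (x=9, y=2), (x=8, y=3), (x=10, y=3), (x=7, y=4), (x=5, y=6)
  Distance 7: (x=9, y=1), (x=10, y=2), (x=7, y=3), (x=6, y=4), (x=5, y=5), (x=4, y=6)
  Distance 8: (x=9, y=0), (x=8, y=1), (x=10, y=1), (x=7, y=2), (x=6, y=3), (x=5, y=4), (x=3, y=6), (x=4, y=7)
  Distance 9: (x=8, y=0), (x=10, y=0), (x=7, y=1), (x=6, y=2), (x=5, y=3), (x=4, y=4), (x=3, y=5), (x=2, y=6), (x=3, y=7)
  Distance 10: (x=7, y=0), (x=6, y=1), (x=5, y=2), (x=4, y=3), (x=1, y=6), (x=2, y=7)
  Distance 11: (x=6, y=0), (x=5, y=1), (x=4, y=2), (x=1, y=5), (x=0, y=6), (x=1, y=7)
  Distance 12: (x=5, y=0), (x=4, y=1), (x=3, y=2), (x=1, y=4), (x=0, y=5), (x=0, y=7)
  Distance 13: (x=4, y=0), (x=3, y=1), (x=2, y=2), (x=1, y=3), (x=0, y=4)
  Distance 14: (x=3, y=0), (x=2, y=1), (x=1, y=2), (x=0, y=3), (x=2, y=3)
  Distance 15: (x=2, y=0), (x=1, y=1), (x=0, y=2)
  Distance 16: (x=1, y=0), (x=0, y=1)
  Distance 17: (x=0, y=0)
Total reachable: 79 (grid has 79 open cells total)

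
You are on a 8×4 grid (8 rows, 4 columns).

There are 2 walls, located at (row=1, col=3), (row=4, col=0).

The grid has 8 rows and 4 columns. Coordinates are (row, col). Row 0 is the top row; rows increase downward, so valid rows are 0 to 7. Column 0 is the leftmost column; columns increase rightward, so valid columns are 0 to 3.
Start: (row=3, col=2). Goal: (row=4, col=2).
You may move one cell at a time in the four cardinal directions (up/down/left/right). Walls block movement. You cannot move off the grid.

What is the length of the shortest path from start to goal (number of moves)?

Answer: Shortest path length: 1

Derivation:
BFS from (row=3, col=2) until reaching (row=4, col=2):
  Distance 0: (row=3, col=2)
  Distance 1: (row=2, col=2), (row=3, col=1), (row=3, col=3), (row=4, col=2)  <- goal reached here
One shortest path (1 moves): (row=3, col=2) -> (row=4, col=2)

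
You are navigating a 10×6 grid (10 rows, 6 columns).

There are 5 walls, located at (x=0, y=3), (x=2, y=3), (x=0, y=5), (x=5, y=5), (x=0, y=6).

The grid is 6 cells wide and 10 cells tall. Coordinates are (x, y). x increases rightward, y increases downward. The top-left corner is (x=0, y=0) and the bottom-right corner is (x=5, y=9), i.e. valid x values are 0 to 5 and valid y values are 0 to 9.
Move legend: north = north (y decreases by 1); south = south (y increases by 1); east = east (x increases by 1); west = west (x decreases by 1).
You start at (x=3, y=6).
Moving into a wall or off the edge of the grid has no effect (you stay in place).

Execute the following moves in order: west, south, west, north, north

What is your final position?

Answer: Final position: (x=1, y=5)

Derivation:
Start: (x=3, y=6)
  west (west): (x=3, y=6) -> (x=2, y=6)
  south (south): (x=2, y=6) -> (x=2, y=7)
  west (west): (x=2, y=7) -> (x=1, y=7)
  north (north): (x=1, y=7) -> (x=1, y=6)
  north (north): (x=1, y=6) -> (x=1, y=5)
Final: (x=1, y=5)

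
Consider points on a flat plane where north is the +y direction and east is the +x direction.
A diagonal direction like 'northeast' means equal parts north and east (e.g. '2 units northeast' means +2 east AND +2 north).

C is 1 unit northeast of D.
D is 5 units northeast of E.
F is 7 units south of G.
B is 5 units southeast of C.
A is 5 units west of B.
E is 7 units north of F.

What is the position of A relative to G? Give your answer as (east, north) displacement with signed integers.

Answer: A is at (east=6, north=1) relative to G.

Derivation:
Place G at the origin (east=0, north=0).
  F is 7 units south of G: delta (east=+0, north=-7); F at (east=0, north=-7).
  E is 7 units north of F: delta (east=+0, north=+7); E at (east=0, north=0).
  D is 5 units northeast of E: delta (east=+5, north=+5); D at (east=5, north=5).
  C is 1 unit northeast of D: delta (east=+1, north=+1); C at (east=6, north=6).
  B is 5 units southeast of C: delta (east=+5, north=-5); B at (east=11, north=1).
  A is 5 units west of B: delta (east=-5, north=+0); A at (east=6, north=1).
Therefore A relative to G: (east=6, north=1).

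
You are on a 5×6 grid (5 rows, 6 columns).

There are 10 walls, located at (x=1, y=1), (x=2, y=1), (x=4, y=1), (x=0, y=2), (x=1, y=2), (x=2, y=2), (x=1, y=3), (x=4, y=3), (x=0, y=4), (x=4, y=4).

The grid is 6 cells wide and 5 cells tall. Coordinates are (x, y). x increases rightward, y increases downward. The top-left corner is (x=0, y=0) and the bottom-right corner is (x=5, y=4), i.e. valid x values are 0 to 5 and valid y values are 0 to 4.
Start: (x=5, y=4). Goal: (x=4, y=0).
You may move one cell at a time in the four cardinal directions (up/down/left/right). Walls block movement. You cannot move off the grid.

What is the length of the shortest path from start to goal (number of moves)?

BFS from (x=5, y=4) until reaching (x=4, y=0):
  Distance 0: (x=5, y=4)
  Distance 1: (x=5, y=3)
  Distance 2: (x=5, y=2)
  Distance 3: (x=5, y=1), (x=4, y=2)
  Distance 4: (x=5, y=0), (x=3, y=2)
  Distance 5: (x=4, y=0), (x=3, y=1), (x=3, y=3)  <- goal reached here
One shortest path (5 moves): (x=5, y=4) -> (x=5, y=3) -> (x=5, y=2) -> (x=5, y=1) -> (x=5, y=0) -> (x=4, y=0)

Answer: Shortest path length: 5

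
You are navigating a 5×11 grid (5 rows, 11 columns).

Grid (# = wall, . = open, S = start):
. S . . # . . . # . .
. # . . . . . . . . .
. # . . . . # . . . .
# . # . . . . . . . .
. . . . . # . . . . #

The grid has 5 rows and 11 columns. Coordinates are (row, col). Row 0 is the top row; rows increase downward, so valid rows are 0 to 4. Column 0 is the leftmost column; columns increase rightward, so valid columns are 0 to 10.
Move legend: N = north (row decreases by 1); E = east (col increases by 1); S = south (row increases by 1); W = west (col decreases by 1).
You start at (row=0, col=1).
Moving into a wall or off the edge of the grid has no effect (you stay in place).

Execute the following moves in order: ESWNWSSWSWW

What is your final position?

Start: (row=0, col=1)
  E (east): (row=0, col=1) -> (row=0, col=2)
  S (south): (row=0, col=2) -> (row=1, col=2)
  W (west): blocked, stay at (row=1, col=2)
  N (north): (row=1, col=2) -> (row=0, col=2)
  W (west): (row=0, col=2) -> (row=0, col=1)
  S (south): blocked, stay at (row=0, col=1)
  S (south): blocked, stay at (row=0, col=1)
  W (west): (row=0, col=1) -> (row=0, col=0)
  S (south): (row=0, col=0) -> (row=1, col=0)
  W (west): blocked, stay at (row=1, col=0)
  W (west): blocked, stay at (row=1, col=0)
Final: (row=1, col=0)

Answer: Final position: (row=1, col=0)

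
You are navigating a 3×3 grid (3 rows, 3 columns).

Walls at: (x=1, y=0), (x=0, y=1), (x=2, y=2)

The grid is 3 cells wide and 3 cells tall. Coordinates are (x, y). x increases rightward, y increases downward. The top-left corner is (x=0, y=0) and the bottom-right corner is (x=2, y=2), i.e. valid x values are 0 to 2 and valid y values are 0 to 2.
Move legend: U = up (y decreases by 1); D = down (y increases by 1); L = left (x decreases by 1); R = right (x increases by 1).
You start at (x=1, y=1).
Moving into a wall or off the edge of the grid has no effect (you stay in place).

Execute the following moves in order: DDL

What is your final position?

Start: (x=1, y=1)
  D (down): (x=1, y=1) -> (x=1, y=2)
  D (down): blocked, stay at (x=1, y=2)
  L (left): (x=1, y=2) -> (x=0, y=2)
Final: (x=0, y=2)

Answer: Final position: (x=0, y=2)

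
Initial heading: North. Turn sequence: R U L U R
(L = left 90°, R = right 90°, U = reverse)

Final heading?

Start: North
  R (right (90° clockwise)) -> East
  U (U-turn (180°)) -> West
  L (left (90° counter-clockwise)) -> South
  U (U-turn (180°)) -> North
  R (right (90° clockwise)) -> East
Final: East

Answer: Final heading: East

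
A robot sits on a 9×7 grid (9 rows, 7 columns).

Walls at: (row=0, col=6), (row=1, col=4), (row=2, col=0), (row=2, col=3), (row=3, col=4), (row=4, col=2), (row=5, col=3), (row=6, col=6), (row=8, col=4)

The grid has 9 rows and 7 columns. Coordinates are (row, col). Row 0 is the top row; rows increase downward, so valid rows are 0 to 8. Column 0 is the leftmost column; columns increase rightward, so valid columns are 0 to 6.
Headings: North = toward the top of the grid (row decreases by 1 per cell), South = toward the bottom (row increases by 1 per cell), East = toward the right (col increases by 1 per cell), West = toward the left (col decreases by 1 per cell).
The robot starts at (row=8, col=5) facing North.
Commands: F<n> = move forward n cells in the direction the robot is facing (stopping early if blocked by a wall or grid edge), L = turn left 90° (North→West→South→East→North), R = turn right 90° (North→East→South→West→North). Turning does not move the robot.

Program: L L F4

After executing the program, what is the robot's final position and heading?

Answer: Final position: (row=8, col=5), facing South

Derivation:
Start: (row=8, col=5), facing North
  L: turn left, now facing West
  L: turn left, now facing South
  F4: move forward 0/4 (blocked), now at (row=8, col=5)
Final: (row=8, col=5), facing South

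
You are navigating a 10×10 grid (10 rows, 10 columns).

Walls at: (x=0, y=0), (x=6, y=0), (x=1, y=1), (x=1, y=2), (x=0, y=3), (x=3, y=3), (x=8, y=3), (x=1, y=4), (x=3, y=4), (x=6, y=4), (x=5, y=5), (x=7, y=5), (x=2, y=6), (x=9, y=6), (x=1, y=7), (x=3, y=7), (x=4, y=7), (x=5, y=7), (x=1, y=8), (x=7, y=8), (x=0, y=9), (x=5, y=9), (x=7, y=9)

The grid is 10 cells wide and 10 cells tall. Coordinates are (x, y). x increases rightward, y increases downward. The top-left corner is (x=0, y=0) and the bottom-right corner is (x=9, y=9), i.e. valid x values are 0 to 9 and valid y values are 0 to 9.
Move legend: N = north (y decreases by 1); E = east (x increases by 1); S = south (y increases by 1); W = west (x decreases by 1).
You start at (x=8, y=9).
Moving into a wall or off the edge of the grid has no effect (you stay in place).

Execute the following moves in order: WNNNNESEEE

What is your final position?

Start: (x=8, y=9)
  W (west): blocked, stay at (x=8, y=9)
  N (north): (x=8, y=9) -> (x=8, y=8)
  N (north): (x=8, y=8) -> (x=8, y=7)
  N (north): (x=8, y=7) -> (x=8, y=6)
  N (north): (x=8, y=6) -> (x=8, y=5)
  E (east): (x=8, y=5) -> (x=9, y=5)
  S (south): blocked, stay at (x=9, y=5)
  [×3]E (east): blocked, stay at (x=9, y=5)
Final: (x=9, y=5)

Answer: Final position: (x=9, y=5)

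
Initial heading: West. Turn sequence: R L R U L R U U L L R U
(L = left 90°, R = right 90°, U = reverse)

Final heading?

Answer: Final heading: West

Derivation:
Start: West
  R (right (90° clockwise)) -> North
  L (left (90° counter-clockwise)) -> West
  R (right (90° clockwise)) -> North
  U (U-turn (180°)) -> South
  L (left (90° counter-clockwise)) -> East
  R (right (90° clockwise)) -> South
  U (U-turn (180°)) -> North
  U (U-turn (180°)) -> South
  L (left (90° counter-clockwise)) -> East
  L (left (90° counter-clockwise)) -> North
  R (right (90° clockwise)) -> East
  U (U-turn (180°)) -> West
Final: West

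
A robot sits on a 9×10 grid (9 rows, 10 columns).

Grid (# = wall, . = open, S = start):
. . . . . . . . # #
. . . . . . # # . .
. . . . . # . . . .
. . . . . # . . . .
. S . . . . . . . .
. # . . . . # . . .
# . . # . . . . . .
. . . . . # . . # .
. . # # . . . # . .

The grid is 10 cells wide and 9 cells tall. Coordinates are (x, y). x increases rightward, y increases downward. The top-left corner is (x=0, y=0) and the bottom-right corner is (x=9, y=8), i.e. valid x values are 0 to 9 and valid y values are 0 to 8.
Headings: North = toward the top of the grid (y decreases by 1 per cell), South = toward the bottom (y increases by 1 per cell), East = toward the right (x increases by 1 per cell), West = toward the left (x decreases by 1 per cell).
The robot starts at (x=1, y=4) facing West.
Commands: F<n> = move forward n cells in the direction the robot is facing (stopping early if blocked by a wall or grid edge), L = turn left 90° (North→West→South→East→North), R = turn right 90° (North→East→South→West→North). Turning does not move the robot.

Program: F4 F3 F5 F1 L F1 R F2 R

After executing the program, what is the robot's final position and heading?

Answer: Final position: (x=0, y=5), facing North

Derivation:
Start: (x=1, y=4), facing West
  F4: move forward 1/4 (blocked), now at (x=0, y=4)
  F3: move forward 0/3 (blocked), now at (x=0, y=4)
  F5: move forward 0/5 (blocked), now at (x=0, y=4)
  F1: move forward 0/1 (blocked), now at (x=0, y=4)
  L: turn left, now facing South
  F1: move forward 1, now at (x=0, y=5)
  R: turn right, now facing West
  F2: move forward 0/2 (blocked), now at (x=0, y=5)
  R: turn right, now facing North
Final: (x=0, y=5), facing North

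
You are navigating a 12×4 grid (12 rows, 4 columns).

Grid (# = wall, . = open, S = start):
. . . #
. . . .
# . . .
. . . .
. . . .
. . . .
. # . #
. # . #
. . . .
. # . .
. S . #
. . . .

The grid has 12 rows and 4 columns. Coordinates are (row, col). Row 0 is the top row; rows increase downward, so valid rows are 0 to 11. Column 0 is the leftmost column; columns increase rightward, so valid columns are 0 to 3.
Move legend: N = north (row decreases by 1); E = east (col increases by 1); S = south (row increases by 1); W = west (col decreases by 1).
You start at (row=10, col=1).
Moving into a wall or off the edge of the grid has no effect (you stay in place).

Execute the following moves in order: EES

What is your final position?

Start: (row=10, col=1)
  E (east): (row=10, col=1) -> (row=10, col=2)
  E (east): blocked, stay at (row=10, col=2)
  S (south): (row=10, col=2) -> (row=11, col=2)
Final: (row=11, col=2)

Answer: Final position: (row=11, col=2)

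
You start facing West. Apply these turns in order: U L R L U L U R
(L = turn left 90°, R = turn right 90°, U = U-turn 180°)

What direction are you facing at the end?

Answer: Final heading: North

Derivation:
Start: West
  U (U-turn (180°)) -> East
  L (left (90° counter-clockwise)) -> North
  R (right (90° clockwise)) -> East
  L (left (90° counter-clockwise)) -> North
  U (U-turn (180°)) -> South
  L (left (90° counter-clockwise)) -> East
  U (U-turn (180°)) -> West
  R (right (90° clockwise)) -> North
Final: North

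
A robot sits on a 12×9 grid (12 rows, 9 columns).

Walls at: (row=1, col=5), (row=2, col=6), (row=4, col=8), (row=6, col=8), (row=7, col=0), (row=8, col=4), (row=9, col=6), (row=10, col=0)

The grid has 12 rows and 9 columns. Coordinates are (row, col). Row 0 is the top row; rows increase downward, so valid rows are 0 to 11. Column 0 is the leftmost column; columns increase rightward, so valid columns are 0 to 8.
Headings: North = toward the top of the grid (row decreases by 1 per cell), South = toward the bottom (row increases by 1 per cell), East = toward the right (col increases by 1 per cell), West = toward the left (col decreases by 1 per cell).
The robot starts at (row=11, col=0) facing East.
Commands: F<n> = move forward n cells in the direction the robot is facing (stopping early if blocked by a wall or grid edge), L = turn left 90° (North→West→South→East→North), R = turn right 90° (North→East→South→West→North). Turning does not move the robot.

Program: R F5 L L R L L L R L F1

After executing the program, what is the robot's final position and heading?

Start: (row=11, col=0), facing East
  R: turn right, now facing South
  F5: move forward 0/5 (blocked), now at (row=11, col=0)
  L: turn left, now facing East
  L: turn left, now facing North
  R: turn right, now facing East
  L: turn left, now facing North
  L: turn left, now facing West
  L: turn left, now facing South
  R: turn right, now facing West
  L: turn left, now facing South
  F1: move forward 0/1 (blocked), now at (row=11, col=0)
Final: (row=11, col=0), facing South

Answer: Final position: (row=11, col=0), facing South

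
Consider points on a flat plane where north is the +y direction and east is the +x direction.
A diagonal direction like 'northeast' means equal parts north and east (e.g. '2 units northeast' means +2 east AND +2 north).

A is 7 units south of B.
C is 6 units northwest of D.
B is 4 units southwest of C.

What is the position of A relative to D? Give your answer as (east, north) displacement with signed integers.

Answer: A is at (east=-10, north=-5) relative to D.

Derivation:
Place D at the origin (east=0, north=0).
  C is 6 units northwest of D: delta (east=-6, north=+6); C at (east=-6, north=6).
  B is 4 units southwest of C: delta (east=-4, north=-4); B at (east=-10, north=2).
  A is 7 units south of B: delta (east=+0, north=-7); A at (east=-10, north=-5).
Therefore A relative to D: (east=-10, north=-5).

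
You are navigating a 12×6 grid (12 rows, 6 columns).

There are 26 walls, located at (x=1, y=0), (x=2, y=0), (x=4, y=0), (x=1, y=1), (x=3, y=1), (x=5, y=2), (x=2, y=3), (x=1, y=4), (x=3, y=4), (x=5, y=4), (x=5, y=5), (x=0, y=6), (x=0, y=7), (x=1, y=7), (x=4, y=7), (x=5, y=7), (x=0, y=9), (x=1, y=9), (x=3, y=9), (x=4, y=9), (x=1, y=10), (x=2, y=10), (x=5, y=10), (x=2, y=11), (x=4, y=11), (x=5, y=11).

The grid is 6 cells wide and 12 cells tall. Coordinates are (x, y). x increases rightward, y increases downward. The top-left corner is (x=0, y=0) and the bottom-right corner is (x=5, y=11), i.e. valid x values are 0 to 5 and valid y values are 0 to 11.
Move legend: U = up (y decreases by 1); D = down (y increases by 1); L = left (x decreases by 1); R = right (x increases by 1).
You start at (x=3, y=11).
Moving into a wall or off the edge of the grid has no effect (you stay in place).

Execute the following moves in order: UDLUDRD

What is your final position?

Answer: Final position: (x=3, y=11)

Derivation:
Start: (x=3, y=11)
  U (up): (x=3, y=11) -> (x=3, y=10)
  D (down): (x=3, y=10) -> (x=3, y=11)
  L (left): blocked, stay at (x=3, y=11)
  U (up): (x=3, y=11) -> (x=3, y=10)
  D (down): (x=3, y=10) -> (x=3, y=11)
  R (right): blocked, stay at (x=3, y=11)
  D (down): blocked, stay at (x=3, y=11)
Final: (x=3, y=11)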